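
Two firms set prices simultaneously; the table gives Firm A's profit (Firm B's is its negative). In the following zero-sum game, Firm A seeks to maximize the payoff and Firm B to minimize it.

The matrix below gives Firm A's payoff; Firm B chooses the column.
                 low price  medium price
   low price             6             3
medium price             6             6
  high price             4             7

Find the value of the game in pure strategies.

Row minima: 3, 6, 4 → Firm A's maximin is 6.
Column maxima: 6, 7 → Firm B's minimax is 6.
They coincide at (medium price, low price), so the value is 6.

6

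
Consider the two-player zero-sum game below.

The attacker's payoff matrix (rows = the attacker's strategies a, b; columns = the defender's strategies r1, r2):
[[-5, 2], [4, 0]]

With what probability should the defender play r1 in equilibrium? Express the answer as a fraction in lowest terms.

Row minima are -5 and 0, so the attacker's maximin is 0; column maxima are 4 and 2, so the defender's minimax is 2. These differ, so the equilibrium is in mixed strategies.
Let the defender play r1 with probability q. The attacker is indifferent when −5q + 2(1−q) = 4q, giving q = 2/11.

2/11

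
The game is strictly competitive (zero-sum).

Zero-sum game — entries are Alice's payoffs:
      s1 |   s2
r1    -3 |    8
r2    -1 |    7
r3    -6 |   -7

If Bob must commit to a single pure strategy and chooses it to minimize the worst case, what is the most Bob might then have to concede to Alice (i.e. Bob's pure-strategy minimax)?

The worst case (largest entry) in each column is s1: -1, s2: 8.
The best (smallest) of these is -1.

-1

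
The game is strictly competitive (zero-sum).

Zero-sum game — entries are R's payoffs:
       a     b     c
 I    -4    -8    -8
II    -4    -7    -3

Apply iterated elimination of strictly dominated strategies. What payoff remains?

Column a is strictly dominated by b for C (-8<-4, -7<-4); eliminate a.
Row I is strictly dominated by row II (-7>-8, -3>-8); eliminate I.
Column c is strictly dominated by b for C (-7<-3); eliminate c.
Only (II, b) remains, with payoff -7.

-7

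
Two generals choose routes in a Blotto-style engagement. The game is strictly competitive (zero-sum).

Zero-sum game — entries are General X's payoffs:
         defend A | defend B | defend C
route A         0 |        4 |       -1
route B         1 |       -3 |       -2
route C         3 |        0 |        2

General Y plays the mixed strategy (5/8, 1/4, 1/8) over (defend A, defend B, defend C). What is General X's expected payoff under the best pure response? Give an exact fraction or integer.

route A: (0)·(5/8) + (4)·(1/4) + (-1)·(1/8) = 7/8.
route B: (1)·(5/8) + (-3)·(1/4) + (-2)·(1/8) = -3/8.
route C: (3)·(5/8) + (0)·(1/4) + (2)·(1/8) = 17/8.
The best pure response is route C with expected payoff 17/8.

17/8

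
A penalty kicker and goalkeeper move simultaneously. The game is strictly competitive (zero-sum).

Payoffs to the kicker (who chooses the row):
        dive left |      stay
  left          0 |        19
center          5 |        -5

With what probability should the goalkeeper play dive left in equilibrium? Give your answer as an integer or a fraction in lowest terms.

24/29

Row minima are 0 and -5, so the kicker's maximin is 0; column maxima are 5 and 19, so the goalkeeper's minimax is 5. These differ, so the equilibrium is in mixed strategies.
Let the goalkeeper play dive left with probability q. The kicker is indifferent when 19(1−q) = 5q − 5(1−q), giving q = 24/29.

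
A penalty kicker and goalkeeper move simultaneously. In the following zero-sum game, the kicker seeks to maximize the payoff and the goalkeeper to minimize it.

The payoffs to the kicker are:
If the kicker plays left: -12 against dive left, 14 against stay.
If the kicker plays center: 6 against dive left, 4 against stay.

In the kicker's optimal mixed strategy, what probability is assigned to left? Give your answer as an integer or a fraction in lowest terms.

1/14

Row minima are -12 and 4, so the kicker's maximin is 4; column maxima are 6 and 14, so the goalkeeper's minimax is 6. These differ, so the equilibrium is in mixed strategies.
Let the kicker play left with probability p. The goalkeeper is indifferent when −12p + 6(1−p) = 14p + 4(1−p), giving p = 1/14.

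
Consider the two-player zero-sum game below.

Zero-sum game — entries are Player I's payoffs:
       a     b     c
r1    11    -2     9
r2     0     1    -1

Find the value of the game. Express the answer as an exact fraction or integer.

7/13

Column a is strictly dominated by c for Player II (it gives Player I more in every row).
The remaining 2×2 game on (r1, r2) × (b, c) has no saddle point. Let Player I play r1 with probability p; indifference gives −2p + (1−p) = 9p − (1−p), so p = 2/13.
Similarly Player II's optimal q on b is 10/13, and the value is -2·(10/13) + (9)·(3/13) = 7/13.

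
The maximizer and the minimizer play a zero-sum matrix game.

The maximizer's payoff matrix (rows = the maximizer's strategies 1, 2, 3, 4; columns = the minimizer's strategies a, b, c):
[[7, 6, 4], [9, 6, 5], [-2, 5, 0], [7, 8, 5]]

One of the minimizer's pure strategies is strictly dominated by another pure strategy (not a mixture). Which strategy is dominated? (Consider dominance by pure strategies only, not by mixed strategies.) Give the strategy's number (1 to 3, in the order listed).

2

The minimizer prefers columns that give the maximizer less. Compare b with c: 4 < 6, 5 < 6, 0 < 5, 5 < 8.
So c strictly dominates b for the minimizer; b is strictly dominated.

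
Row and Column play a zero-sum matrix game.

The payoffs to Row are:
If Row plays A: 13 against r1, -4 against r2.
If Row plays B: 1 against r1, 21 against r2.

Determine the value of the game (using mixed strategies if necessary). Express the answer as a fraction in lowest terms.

277/37

Row minima are -4 and 1, so Row's maximin is 1; column maxima are 13 and 21, so Column's minimax is 13. These differ, so the equilibrium is in mixed strategies.
Let Row play A with probability p. Column is indifferent when 13p + (1−p) = −4p + 21(1−p), giving p = 20/37.
Let Column play r1 with probability q. Row is indifferent when 13q − 4(1−q) = q + 21(1−q), giving q = 25/37.
The value is 13·(25/37) + (-4)·(12/37) = 277/37.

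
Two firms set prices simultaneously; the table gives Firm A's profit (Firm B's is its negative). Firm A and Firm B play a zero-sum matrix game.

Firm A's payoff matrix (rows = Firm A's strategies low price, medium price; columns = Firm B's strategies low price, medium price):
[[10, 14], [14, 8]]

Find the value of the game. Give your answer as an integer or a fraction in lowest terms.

Row minima are 10 and 8, so Firm A's maximin is 10; column maxima are 14 and 14, so Firm B's minimax is 14. These differ, so the equilibrium is in mixed strategies.
Let Firm A play low price with probability p. Firm B is indifferent when 10p + 14(1−p) = 14p + 8(1−p), giving p = 3/5.
Let Firm B play low price with probability q. Firm A is indifferent when 10q + 14(1−q) = 14q + 8(1−q), giving q = 3/5.
The value is 10·(3/5) + (14)·(2/5) = 58/5.

58/5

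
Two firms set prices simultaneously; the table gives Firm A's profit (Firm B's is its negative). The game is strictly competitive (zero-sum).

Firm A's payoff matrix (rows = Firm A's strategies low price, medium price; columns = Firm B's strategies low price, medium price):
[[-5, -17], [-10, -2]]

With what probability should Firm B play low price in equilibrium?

3/4

Row minima are -17 and -10, so Firm A's maximin is -10; column maxima are -5 and -2, so Firm B's minimax is -5. These differ, so the equilibrium is in mixed strategies.
Let Firm B play low price with probability q. Firm A is indifferent when −5q − 17(1−q) = −10q − 2(1−q), giving q = 3/4.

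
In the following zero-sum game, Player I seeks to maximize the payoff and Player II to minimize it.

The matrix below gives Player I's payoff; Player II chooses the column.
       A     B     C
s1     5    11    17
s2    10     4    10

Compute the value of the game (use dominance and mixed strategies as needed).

15/2

Column C is strictly dominated by B for Player II (it gives Player I more in every row).
The remaining 2×2 game on (s1, s2) × (A, B) has no saddle point. Let Player I play s1 with probability p; indifference gives 5p + 10(1−p) = 11p + 4(1−p), so p = 1/2.
Similarly Player II's optimal q on A is 7/12, and the value is 5·(7/12) + (11)·(5/12) = 15/2.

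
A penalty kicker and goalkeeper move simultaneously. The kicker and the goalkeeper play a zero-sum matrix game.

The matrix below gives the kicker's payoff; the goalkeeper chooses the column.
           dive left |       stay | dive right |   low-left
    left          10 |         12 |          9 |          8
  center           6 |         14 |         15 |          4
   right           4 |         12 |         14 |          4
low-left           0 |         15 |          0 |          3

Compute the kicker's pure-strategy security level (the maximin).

The worst-case payoff for each row is left: 8, center: 4, right: 4, low-left: 0.
The best of these is 8.

8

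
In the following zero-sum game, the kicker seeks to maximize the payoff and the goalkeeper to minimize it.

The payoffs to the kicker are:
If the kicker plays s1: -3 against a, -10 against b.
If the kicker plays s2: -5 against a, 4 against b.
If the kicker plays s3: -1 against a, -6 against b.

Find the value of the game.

Row s1 is strictly dominated by row s3, so the kicker never plays it.
The remaining 2×2 game on (s2, s3) × (a, b) has no saddle point. Let the kicker play s2 with probability p; indifference gives −5p − (1−p) = 4p − 6(1−p), so p = 5/14.
Similarly the goalkeeper's optimal q on a is 5/7, and the value is -5·(5/7) + (4)·(2/7) = -17/7.

-17/7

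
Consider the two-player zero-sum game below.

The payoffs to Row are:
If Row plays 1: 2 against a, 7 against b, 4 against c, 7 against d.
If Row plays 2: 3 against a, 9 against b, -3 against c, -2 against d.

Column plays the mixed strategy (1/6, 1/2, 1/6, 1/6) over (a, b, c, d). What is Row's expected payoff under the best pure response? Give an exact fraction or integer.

17/3

1: (2)·(1/6) + (7)·(1/2) + (4)·(1/6) + (7)·(1/6) = 17/3.
2: (3)·(1/6) + (9)·(1/2) + (-3)·(1/6) + (-2)·(1/6) = 25/6.
The best pure response is 1 with expected payoff 17/3.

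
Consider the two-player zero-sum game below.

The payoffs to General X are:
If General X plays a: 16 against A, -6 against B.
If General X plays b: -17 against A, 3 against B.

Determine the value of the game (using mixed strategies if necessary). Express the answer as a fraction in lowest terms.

-9/7

Row minima are -6 and -17, so General X's maximin is -6; column maxima are 16 and 3, so General Y's minimax is 3. These differ, so the equilibrium is in mixed strategies.
Let General X play a with probability p. General Y is indifferent when 16p − 17(1−p) = −6p + 3(1−p), giving p = 10/21.
Let General Y play A with probability q. General X is indifferent when 16q − 6(1−q) = −17q + 3(1−q), giving q = 3/14.
The value is 16·(3/14) + (-6)·(11/14) = -9/7.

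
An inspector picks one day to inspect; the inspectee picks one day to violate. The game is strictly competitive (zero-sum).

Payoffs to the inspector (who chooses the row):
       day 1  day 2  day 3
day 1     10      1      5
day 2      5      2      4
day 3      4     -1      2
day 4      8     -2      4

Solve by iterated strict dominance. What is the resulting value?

Column day 1 is strictly dominated by day 2 for the inspectee (1<10, 2<5, -1<4, -2<8); eliminate day 1.
Row day 4 is strictly dominated by row day 1 (1>-2, 5>4); eliminate day 4.
Row day 3 is strictly dominated by row day 1 (1>-1, 5>2); eliminate day 3.
Column day 3 is strictly dominated by day 2 for the inspectee (1<5, 2<4); eliminate day 3.
Row day 1 is strictly dominated by row day 2 (2>1); eliminate day 1.
Only (day 2, day 2) remains, with payoff 2.

2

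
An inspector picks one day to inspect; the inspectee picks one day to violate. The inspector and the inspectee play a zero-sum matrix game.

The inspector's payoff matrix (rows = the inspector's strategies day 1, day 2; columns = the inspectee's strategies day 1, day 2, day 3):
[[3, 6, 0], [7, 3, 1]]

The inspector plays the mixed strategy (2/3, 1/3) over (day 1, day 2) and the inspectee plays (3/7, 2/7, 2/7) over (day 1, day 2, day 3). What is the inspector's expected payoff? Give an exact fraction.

71/21

Against (3/7, 2/7, 2/7), each row's expected payoff is day 1: 3; day 2: 29/7.
Taking the (2/3, 1/3)-weighted average: (2/3)·(3) + (1/3)·(29/7) = 71/21.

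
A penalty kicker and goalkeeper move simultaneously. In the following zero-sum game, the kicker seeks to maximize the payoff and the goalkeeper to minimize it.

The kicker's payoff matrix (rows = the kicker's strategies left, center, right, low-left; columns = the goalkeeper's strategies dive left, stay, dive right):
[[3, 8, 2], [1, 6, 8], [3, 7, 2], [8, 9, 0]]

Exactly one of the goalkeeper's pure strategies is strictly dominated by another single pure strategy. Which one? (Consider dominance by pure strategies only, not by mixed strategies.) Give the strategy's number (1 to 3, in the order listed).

2

The goalkeeper prefers columns that give the kicker less. Compare stay with dive left: 3 < 8, 1 < 6, 3 < 7, 8 < 9.
So dive left strictly dominates stay for the goalkeeper; stay is strictly dominated.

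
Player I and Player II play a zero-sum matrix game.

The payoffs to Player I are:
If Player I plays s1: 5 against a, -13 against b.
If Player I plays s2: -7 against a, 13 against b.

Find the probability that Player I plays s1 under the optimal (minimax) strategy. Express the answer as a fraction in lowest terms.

Row minima are -13 and -7, so Player I's maximin is -7; column maxima are 5 and 13, so Player II's minimax is 5. These differ, so the equilibrium is in mixed strategies.
Let Player I play s1 with probability p. Player II is indifferent when 5p − 7(1−p) = −13p + 13(1−p), giving p = 10/19.

10/19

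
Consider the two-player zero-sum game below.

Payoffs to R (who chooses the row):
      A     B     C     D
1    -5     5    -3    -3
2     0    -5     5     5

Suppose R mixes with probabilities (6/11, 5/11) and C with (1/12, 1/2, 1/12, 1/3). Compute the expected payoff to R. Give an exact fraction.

35/132

Against (1/12, 1/2, 1/12, 1/3), each row's expected payoff is 1: 5/6; 2: -5/12.
Taking the (6/11, 5/11)-weighted average: (6/11)·(5/6) + (5/11)·(-5/12) = 35/132.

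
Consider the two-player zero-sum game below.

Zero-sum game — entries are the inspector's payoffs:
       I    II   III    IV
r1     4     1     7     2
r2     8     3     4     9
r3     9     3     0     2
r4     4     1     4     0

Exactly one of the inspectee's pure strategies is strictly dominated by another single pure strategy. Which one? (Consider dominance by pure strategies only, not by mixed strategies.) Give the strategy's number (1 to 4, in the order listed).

1

The inspectee prefers columns that give the inspector less. Compare I with II: 1 < 4, 3 < 8, 3 < 9, 1 < 4.
So II strictly dominates I for the inspectee; I is strictly dominated.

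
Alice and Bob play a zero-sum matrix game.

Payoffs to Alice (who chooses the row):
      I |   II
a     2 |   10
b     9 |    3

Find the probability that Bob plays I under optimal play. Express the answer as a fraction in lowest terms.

Row minima are 2 and 3, so Alice's maximin is 3; column maxima are 9 and 10, so Bob's minimax is 9. These differ, so the equilibrium is in mixed strategies.
Let Bob play I with probability q. Alice is indifferent when 2q + 10(1−q) = 9q + 3(1−q), giving q = 1/2.

1/2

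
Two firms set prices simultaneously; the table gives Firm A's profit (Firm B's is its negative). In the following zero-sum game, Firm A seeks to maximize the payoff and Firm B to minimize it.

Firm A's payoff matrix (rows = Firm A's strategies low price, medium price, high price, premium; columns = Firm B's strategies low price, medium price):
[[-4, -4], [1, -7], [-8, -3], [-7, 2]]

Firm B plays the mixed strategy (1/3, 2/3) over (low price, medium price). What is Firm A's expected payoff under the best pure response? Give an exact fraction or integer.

-1

low price: (-4)·(1/3) + (-4)·(2/3) = -4.
medium price: (1)·(1/3) + (-7)·(2/3) = -13/3.
high price: (-8)·(1/3) + (-3)·(2/3) = -14/3.
premium: (-7)·(1/3) + (2)·(2/3) = -1.
The best pure response is premium with expected payoff -1.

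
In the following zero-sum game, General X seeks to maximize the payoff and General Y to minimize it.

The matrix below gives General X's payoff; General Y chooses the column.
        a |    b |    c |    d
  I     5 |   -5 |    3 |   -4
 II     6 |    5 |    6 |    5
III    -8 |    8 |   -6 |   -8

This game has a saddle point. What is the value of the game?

Row minima: -5, 5, -8 → General X's maximin is 5.
Column maxima: 6, 8, 6, 5 → General Y's minimax is 5.
They coincide at (II, d), so the value is 5.

5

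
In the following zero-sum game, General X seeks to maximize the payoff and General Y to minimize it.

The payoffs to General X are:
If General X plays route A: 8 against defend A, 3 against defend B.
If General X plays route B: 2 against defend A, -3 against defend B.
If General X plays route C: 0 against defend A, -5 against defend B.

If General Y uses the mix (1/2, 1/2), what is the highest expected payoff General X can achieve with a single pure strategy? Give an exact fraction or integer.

11/2

route A: (8)·(1/2) + (3)·(1/2) = 11/2.
route B: (2)·(1/2) + (-3)·(1/2) = -1/2.
route C: (0)·(1/2) + (-5)·(1/2) = -5/2.
The best pure response is route A with expected payoff 11/2.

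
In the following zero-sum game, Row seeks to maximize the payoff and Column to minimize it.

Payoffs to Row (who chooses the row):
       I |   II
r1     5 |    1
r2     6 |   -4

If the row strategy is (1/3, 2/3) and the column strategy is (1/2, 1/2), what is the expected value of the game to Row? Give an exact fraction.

Against (1/2, 1/2), each row's expected payoff is r1: 3; r2: 1.
Taking the (1/3, 2/3)-weighted average: (1/3)·(3) + (2/3)·(1) = 5/3.

5/3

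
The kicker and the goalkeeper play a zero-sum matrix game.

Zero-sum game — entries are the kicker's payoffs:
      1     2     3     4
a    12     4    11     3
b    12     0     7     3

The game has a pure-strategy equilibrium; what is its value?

3

Row minima: 3, 0 → the kicker's maximin is 3.
Column maxima: 12, 4, 11, 3 → the goalkeeper's minimax is 3.
They coincide at (a, 4), so the value is 3.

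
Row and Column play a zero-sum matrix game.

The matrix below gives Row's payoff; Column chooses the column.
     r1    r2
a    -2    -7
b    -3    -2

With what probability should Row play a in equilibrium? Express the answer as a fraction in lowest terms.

Row minima are -7 and -3, so Row's maximin is -3; column maxima are -2 and -2, so Column's minimax is -2. These differ, so the equilibrium is in mixed strategies.
Let Row play a with probability p. Column is indifferent when −2p − 3(1−p) = −7p − 2(1−p), giving p = 1/6.

1/6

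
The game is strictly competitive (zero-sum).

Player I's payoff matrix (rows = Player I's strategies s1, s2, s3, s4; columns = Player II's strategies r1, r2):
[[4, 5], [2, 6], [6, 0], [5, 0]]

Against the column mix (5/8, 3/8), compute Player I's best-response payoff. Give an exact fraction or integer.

35/8

s1: (4)·(5/8) + (5)·(3/8) = 35/8.
s2: (2)·(5/8) + (6)·(3/8) = 7/2.
s3: (6)·(5/8) + (0)·(3/8) = 15/4.
s4: (5)·(5/8) + (0)·(3/8) = 25/8.
The best pure response is s1 with expected payoff 35/8.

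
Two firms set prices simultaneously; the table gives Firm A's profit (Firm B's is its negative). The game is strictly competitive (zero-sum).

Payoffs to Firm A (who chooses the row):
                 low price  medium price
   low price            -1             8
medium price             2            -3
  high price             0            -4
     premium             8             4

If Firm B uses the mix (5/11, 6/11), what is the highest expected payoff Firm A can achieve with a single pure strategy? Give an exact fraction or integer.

64/11

low price: (-1)·(5/11) + (8)·(6/11) = 43/11.
medium price: (2)·(5/11) + (-3)·(6/11) = -8/11.
high price: (0)·(5/11) + (-4)·(6/11) = -24/11.
premium: (8)·(5/11) + (4)·(6/11) = 64/11.
The best pure response is premium with expected payoff 64/11.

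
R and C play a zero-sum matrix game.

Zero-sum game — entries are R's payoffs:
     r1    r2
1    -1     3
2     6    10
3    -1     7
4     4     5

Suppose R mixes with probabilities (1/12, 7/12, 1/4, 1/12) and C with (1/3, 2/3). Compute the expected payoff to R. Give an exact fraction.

Against (1/3, 2/3), each row's expected payoff is 1: 5/3; 2: 26/3; 3: 13/3; 4: 14/3.
Taking the (1/12, 7/12, 1/4, 1/12)-weighted average: (1/12)·(5/3) + (7/12)·(26/3) + (1/4)·(13/3) + (1/12)·(14/3) = 20/3.

20/3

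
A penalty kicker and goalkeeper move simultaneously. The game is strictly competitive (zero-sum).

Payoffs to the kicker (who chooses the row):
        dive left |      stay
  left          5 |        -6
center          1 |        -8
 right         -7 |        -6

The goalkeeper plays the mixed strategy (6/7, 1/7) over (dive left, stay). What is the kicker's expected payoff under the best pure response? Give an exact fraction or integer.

left: (5)·(6/7) + (-6)·(1/7) = 24/7.
center: (1)·(6/7) + (-8)·(1/7) = -2/7.
right: (-7)·(6/7) + (-6)·(1/7) = -48/7.
The best pure response is left with expected payoff 24/7.

24/7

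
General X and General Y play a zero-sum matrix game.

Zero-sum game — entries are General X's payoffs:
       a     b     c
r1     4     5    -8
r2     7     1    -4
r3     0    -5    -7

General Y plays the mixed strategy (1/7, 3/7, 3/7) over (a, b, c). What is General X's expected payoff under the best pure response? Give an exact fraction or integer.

r1: (4)·(1/7) + (5)·(3/7) + (-8)·(3/7) = -5/7.
r2: (7)·(1/7) + (1)·(3/7) + (-4)·(3/7) = -2/7.
r3: (0)·(1/7) + (-5)·(3/7) + (-7)·(3/7) = -36/7.
The best pure response is r2 with expected payoff -2/7.

-2/7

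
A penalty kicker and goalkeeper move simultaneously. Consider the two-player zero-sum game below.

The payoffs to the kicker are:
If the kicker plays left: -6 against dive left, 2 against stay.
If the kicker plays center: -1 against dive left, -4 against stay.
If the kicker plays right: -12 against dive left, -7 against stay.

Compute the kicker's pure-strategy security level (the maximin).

The worst-case payoff for each row is left: -6, center: -4, right: -12.
The best of these is -4.

-4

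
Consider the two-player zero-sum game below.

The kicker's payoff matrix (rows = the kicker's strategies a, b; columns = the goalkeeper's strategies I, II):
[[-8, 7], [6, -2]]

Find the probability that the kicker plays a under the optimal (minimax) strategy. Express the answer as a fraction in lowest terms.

8/23

Row minima are -8 and -2, so the kicker's maximin is -2; column maxima are 6 and 7, so the goalkeeper's minimax is 6. These differ, so the equilibrium is in mixed strategies.
Let the kicker play a with probability p. The goalkeeper is indifferent when −8p + 6(1−p) = 7p − 2(1−p), giving p = 8/23.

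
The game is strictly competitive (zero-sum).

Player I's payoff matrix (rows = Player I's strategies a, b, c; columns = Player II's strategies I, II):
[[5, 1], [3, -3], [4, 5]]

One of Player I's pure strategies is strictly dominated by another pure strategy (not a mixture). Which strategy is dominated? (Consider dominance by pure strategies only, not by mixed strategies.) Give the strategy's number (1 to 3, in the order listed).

2

Compare b with a: 5 > 3, 1 > -3.
So a strictly dominates b for Player I; b is strictly dominated.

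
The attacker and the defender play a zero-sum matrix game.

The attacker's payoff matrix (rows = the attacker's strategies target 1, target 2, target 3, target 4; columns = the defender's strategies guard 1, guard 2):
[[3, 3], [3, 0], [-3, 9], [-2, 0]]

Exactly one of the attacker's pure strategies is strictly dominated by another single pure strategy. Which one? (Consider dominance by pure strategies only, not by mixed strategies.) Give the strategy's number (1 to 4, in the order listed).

Compare target 4 with target 1: 3 > -2, 3 > 0.
So target 1 strictly dominates target 4 for the attacker; target 4 is strictly dominated.

4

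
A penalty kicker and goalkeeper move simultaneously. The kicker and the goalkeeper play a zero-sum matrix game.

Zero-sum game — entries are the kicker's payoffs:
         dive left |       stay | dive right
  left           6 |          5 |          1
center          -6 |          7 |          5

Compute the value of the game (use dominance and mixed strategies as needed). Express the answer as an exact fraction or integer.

Column stay is strictly dominated by dive right for the goalkeeper (it gives the kicker more in every row).
The remaining 2×2 game on (left, center) × (dive left, dive right) has no saddle point. Let the kicker play left with probability p; indifference gives 6p − 6(1−p) = p + 5(1−p), so p = 11/16.
Similarly the goalkeeper's optimal q on dive left is 1/4, and the value is 6·(1/4) + (1)·(3/4) = 9/4.

9/4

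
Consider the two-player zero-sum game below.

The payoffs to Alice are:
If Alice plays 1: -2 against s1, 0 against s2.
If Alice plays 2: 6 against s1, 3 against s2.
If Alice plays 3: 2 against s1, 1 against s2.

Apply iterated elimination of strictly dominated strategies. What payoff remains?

Row 1 is strictly dominated by row 2 (6>-2, 3>0); eliminate 1.
Row 3 is strictly dominated by row 2 (6>2, 3>1); eliminate 3.
Column s1 is strictly dominated by s2 for Bob (3<6); eliminate s1.
Only (2, s2) remains, with payoff 3.

3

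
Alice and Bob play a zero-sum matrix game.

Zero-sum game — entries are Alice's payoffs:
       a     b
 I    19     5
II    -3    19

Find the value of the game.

Row minima are 5 and -3, so Alice's maximin is 5; column maxima are 19 and 19, so Bob's minimax is 19. These differ, so the equilibrium is in mixed strategies.
Let Alice play I with probability p. Bob is indifferent when 19p − 3(1−p) = 5p + 19(1−p), giving p = 11/18.
Let Bob play a with probability q. Alice is indifferent when 19q + 5(1−q) = −3q + 19(1−q), giving q = 7/18.
The value is 19·(7/18) + (5)·(11/18) = 94/9.

94/9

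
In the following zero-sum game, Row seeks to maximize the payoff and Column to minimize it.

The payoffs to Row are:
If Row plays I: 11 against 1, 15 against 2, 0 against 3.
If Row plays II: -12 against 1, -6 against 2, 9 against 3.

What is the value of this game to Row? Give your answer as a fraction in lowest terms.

99/32

Column 2 is strictly dominated by 1 for Column (it gives Row more in every row).
The remaining 2×2 game on (I, II) × (1, 3) has no saddle point. Let Row play I with probability p; indifference gives 11p − 12(1−p) = 9(1−p), so p = 21/32.
Similarly Column's optimal q on 1 is 9/32, and the value is 11·(9/32) + (0)·(23/32) = 99/32.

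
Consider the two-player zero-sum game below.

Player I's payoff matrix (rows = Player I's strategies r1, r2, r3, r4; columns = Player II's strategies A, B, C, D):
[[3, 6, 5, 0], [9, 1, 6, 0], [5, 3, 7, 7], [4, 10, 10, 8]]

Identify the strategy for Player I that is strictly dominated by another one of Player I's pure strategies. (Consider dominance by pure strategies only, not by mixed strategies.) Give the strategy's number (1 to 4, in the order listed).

Compare r1 with r4: 4 > 3, 10 > 6, 10 > 5, 8 > 0.
So r4 strictly dominates r1 for Player I; r1 is strictly dominated.

1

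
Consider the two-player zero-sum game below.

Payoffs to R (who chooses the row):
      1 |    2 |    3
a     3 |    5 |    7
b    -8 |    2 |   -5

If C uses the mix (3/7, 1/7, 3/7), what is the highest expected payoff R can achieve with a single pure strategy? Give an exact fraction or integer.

5

a: (3)·(3/7) + (5)·(1/7) + (7)·(3/7) = 5.
b: (-8)·(3/7) + (2)·(1/7) + (-5)·(3/7) = -37/7.
The best pure response is a with expected payoff 5.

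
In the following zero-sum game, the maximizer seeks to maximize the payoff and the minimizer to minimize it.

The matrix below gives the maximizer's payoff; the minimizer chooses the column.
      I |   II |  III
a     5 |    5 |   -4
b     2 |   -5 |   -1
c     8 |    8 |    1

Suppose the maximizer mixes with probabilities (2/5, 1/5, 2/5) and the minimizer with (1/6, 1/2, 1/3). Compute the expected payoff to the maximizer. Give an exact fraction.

Against (1/6, 1/2, 1/3), each row's expected payoff is a: 2; b: -5/2; c: 17/3.
Taking the (2/5, 1/5, 2/5)-weighted average: (2/5)·(2) + (1/5)·(-5/2) + (2/5)·(17/3) = 77/30.

77/30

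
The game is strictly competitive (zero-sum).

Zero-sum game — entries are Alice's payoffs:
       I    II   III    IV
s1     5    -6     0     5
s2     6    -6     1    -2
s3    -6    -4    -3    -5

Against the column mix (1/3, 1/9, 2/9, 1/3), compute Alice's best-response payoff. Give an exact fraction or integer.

8/3

s1: (5)·(1/3) + (-6)·(1/9) + (0)·(2/9) + (5)·(1/3) = 8/3.
s2: (6)·(1/3) + (-6)·(1/9) + (1)·(2/9) + (-2)·(1/3) = 8/9.
s3: (-6)·(1/3) + (-4)·(1/9) + (-3)·(2/9) + (-5)·(1/3) = -43/9.
The best pure response is s1 with expected payoff 8/3.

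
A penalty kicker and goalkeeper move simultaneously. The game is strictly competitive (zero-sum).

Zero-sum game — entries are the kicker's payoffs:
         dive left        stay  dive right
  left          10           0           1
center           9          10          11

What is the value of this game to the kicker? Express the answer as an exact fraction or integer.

100/11

Column dive right is strictly dominated by stay for the goalkeeper (it gives the kicker more in every row).
The remaining 2×2 game on (left, center) × (dive left, stay) has no saddle point. Let the kicker play left with probability p; indifference gives 10p + 9(1−p) = 10(1−p), so p = 1/11.
Similarly the goalkeeper's optimal q on dive left is 10/11, and the value is 10·(10/11) + (0)·(1/11) = 100/11.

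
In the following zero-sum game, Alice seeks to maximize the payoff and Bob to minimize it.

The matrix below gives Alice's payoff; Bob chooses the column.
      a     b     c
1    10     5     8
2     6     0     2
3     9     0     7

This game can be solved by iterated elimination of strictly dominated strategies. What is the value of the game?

5

Row 3 is strictly dominated by row 1 (10>9, 5>0, 8>7); eliminate 3.
Row 2 is strictly dominated by row 1 (10>6, 5>0, 8>2); eliminate 2.
Column a is strictly dominated by b for Bob (5<10); eliminate a.
Column c is strictly dominated by b for Bob (5<8); eliminate c.
Only (1, b) remains, with payoff 5.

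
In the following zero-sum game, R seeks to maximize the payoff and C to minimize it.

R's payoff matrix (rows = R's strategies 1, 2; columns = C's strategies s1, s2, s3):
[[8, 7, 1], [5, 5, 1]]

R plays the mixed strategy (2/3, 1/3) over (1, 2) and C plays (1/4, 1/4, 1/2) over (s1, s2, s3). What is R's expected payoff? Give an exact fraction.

Against (1/4, 1/4, 1/2), each row's expected payoff is 1: 17/4; 2: 3.
Taking the (2/3, 1/3)-weighted average: (2/3)·(17/4) + (1/3)·(3) = 23/6.

23/6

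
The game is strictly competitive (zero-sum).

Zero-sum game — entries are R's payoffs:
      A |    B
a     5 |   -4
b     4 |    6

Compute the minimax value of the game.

46/11

Row minima are -4 and 4, so R's maximin is 4; column maxima are 5 and 6, so C's minimax is 5. These differ, so the equilibrium is in mixed strategies.
Let R play a with probability p. C is indifferent when 5p + 4(1−p) = −4p + 6(1−p), giving p = 2/11.
Let C play A with probability q. R is indifferent when 5q − 4(1−q) = 4q + 6(1−q), giving q = 10/11.
The value is 5·(10/11) + (-4)·(1/11) = 46/11.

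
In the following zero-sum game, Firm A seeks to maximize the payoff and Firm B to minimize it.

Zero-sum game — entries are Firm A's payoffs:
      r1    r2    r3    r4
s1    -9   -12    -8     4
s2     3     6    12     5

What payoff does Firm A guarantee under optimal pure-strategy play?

Row minima: -12, 3 → Firm A's maximin is 3.
Column maxima: 3, 6, 12, 5 → Firm B's minimax is 3.
They coincide at (s2, r1), so the value is 3.

3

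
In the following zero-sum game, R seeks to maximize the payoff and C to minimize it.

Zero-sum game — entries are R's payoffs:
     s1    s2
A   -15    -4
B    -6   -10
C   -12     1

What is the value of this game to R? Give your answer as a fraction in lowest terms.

-126/17

Row A is strictly dominated by row C, so R never plays it.
The remaining 2×2 game on (B, C) × (s1, s2) has no saddle point. Let R play B with probability p; indifference gives −6p − 12(1−p) = −10p + (1−p), so p = 13/17.
Similarly C's optimal q on s1 is 11/17, and the value is -6·(11/17) + (-10)·(6/17) = -126/17.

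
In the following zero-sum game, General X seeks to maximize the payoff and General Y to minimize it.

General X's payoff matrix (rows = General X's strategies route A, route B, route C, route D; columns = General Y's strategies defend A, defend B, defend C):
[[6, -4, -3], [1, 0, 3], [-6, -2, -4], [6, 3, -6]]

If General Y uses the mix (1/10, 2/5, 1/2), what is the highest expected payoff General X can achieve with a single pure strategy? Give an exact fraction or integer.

8/5

route A: (6)·(1/10) + (-4)·(2/5) + (-3)·(1/2) = -5/2.
route B: (1)·(1/10) + (0)·(2/5) + (3)·(1/2) = 8/5.
route C: (-6)·(1/10) + (-2)·(2/5) + (-4)·(1/2) = -17/5.
route D: (6)·(1/10) + (3)·(2/5) + (-6)·(1/2) = -6/5.
The best pure response is route B with expected payoff 8/5.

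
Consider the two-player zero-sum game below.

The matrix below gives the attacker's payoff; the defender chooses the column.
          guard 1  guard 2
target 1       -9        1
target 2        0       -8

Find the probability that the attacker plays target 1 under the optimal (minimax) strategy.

4/9

Row minima are -9 and -8, so the attacker's maximin is -8; column maxima are 0 and 1, so the defender's minimax is 0. These differ, so the equilibrium is in mixed strategies.
Let the attacker play target 1 with probability p. The defender is indifferent when −9p = p − 8(1−p), giving p = 4/9.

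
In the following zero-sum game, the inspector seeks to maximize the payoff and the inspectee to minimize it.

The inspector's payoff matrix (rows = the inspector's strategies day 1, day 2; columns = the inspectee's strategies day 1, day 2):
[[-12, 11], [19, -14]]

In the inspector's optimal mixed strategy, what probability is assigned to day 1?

Row minima are -12 and -14, so the inspector's maximin is -12; column maxima are 19 and 11, so the inspectee's minimax is 11. These differ, so the equilibrium is in mixed strategies.
Let the inspector play day 1 with probability p. The inspectee is indifferent when −12p + 19(1−p) = 11p − 14(1−p), giving p = 33/56.

33/56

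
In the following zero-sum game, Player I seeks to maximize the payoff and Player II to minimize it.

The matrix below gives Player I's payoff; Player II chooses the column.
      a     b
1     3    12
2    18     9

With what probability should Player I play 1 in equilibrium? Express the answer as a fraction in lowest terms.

Row minima are 3 and 9, so Player I's maximin is 9; column maxima are 18 and 12, so Player II's minimax is 12. These differ, so the equilibrium is in mixed strategies.
Let Player I play 1 with probability p. Player II is indifferent when 3p + 18(1−p) = 12p + 9(1−p), giving p = 1/2.

1/2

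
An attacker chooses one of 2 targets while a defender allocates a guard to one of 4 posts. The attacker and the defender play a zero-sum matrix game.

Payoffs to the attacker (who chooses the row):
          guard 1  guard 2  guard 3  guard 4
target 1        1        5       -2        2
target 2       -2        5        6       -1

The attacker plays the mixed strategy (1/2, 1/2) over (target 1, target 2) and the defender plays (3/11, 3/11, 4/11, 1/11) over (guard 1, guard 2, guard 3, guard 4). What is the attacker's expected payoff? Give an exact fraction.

2

Against (3/11, 3/11, 4/11, 1/11), each row's expected payoff is target 1: 12/11; target 2: 32/11.
Taking the (1/2, 1/2)-weighted average: (1/2)·(12/11) + (1/2)·(32/11) = 2.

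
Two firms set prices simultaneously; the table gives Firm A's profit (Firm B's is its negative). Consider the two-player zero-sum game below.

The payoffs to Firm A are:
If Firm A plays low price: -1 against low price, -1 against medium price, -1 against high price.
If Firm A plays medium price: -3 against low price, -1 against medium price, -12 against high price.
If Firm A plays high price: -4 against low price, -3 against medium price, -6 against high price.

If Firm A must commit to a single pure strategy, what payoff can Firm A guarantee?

-1

The worst-case payoff for each row is low price: -1, medium price: -12, high price: -6.
The best of these is -1.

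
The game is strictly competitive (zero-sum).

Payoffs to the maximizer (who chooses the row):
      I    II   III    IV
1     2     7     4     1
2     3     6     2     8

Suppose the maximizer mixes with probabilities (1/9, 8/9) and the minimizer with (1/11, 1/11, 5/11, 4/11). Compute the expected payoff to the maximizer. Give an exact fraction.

49/11

Against (1/11, 1/11, 5/11, 4/11), each row's expected payoff is 1: 3; 2: 51/11.
Taking the (1/9, 8/9)-weighted average: (1/9)·(3) + (8/9)·(51/11) = 49/11.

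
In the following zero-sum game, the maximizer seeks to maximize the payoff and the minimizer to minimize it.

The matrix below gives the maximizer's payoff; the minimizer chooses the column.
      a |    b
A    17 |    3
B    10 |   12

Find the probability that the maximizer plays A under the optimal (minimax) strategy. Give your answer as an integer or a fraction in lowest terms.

1/8

Row minima are 3 and 10, so the maximizer's maximin is 10; column maxima are 17 and 12, so the minimizer's minimax is 12. These differ, so the equilibrium is in mixed strategies.
Let the maximizer play A with probability p. The minimizer is indifferent when 17p + 10(1−p) = 3p + 12(1−p), giving p = 1/8.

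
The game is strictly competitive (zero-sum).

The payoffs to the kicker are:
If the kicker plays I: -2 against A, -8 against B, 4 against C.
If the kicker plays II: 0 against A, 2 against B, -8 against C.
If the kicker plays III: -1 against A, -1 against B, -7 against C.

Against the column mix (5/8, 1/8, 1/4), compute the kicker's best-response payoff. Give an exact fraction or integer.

I: (-2)·(5/8) + (-8)·(1/8) + (4)·(1/4) = -5/4.
II: (0)·(5/8) + (2)·(1/8) + (-8)·(1/4) = -7/4.
III: (-1)·(5/8) + (-1)·(1/8) + (-7)·(1/4) = -5/2.
The best pure response is I with expected payoff -5/4.

-5/4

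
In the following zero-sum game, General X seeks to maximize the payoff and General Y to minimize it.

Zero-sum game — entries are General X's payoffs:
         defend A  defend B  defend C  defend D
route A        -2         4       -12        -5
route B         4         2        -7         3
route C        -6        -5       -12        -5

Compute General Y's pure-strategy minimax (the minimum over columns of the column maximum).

-7

The worst case (largest entry) in each column is defend A: 4, defend B: 4, defend C: -7, defend D: 3.
The best (smallest) of these is -7.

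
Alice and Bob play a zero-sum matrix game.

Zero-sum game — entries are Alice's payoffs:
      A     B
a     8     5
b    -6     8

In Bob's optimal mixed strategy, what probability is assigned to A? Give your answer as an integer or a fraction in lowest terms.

Row minima are 5 and -6, so Alice's maximin is 5; column maxima are 8 and 8, so Bob's minimax is 8. These differ, so the equilibrium is in mixed strategies.
Let Bob play A with probability q. Alice is indifferent when 8q + 5(1−q) = −6q + 8(1−q), giving q = 3/17.

3/17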